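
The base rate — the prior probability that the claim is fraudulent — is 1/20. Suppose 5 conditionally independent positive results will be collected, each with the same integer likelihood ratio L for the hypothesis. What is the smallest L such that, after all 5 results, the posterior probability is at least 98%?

Prior odds = 0.05/0.95 = 1/19.
Target odds = 0.98/0.02 = 49.
Need L⁵ ≥ 49 ÷ (1/19) = 931.
3⁵ = 243 < 931 ≤ 1024 = 4⁵, so L = 4.

4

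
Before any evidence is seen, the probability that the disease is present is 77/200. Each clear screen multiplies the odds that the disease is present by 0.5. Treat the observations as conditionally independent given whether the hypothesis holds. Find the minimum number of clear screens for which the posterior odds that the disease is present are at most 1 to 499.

9

Prior odds: 0.385 ÷ 0.615 = 77/123.
Likelihood ratio per clear screen = 0.5.
Target odds = 1/499.
Need (77/123) × 0.5ⁿ ≤ 1/499, i.e. 0.5ⁿ ≤ 123/38423.
0.5⁸ = 0.00390625 is still above 123/38423 but 0.5⁹ = 0.001953125 is at or below it, so n = 9.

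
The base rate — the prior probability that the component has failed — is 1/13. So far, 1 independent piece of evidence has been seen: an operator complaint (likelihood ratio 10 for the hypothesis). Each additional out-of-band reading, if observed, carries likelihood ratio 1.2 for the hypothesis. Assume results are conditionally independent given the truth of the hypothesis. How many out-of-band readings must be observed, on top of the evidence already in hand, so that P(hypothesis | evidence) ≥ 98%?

Prior odds = (1/13)/(12/13) = 1/12.
Bayes factor of the evidence already in hand = 10.
Odds after that evidence = (1/12) × 10 = 5/6.
Target odds = 0.98/0.02 = 49.
Need 1.2ⁿ ≥ 49 ÷ (5/6) = 58.8.
1.2²² ≈55.2061 falls short of 58.8 but 1.2²³ ≈66.2474 reaches it, so n = 23.

23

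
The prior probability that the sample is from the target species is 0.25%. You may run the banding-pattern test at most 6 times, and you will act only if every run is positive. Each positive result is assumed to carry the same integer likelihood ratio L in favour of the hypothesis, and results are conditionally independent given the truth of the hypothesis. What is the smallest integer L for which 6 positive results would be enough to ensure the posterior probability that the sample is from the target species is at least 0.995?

7

Prior odds = 0.0025/0.9975 = 1/399.
Target odds = 0.995/0.005 = 199.
Need L⁶ ≥ 199 ÷ (1/399) = 79401.
6⁶ = 46656 < 79401 ≤ 117649 = 7⁶, so L = 7.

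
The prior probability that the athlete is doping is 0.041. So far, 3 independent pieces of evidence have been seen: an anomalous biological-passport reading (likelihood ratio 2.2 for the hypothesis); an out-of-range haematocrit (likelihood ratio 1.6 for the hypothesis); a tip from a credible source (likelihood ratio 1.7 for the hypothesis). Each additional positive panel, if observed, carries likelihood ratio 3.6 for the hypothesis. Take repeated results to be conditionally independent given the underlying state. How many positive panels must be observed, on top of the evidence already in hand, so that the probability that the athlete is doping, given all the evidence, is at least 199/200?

6

Prior odds = 0.041/0.959 = 41/959.
Combined Bayes factor of the evidence already in hand = 2.2 × 1.6 × 1.7 = 5.984.
Odds after that evidence = (41/959) × 5.984 = 30668/119875.
Target odds = 0.995/0.005 = 199.
Need 3.6ⁿ ≥ 199 ÷ (30668/119875) = 23855125/30668.
3.6⁵ = 604.66176 falls short of 23855125/30668 but 3.6⁶ = 34012224/15625 reaches it, so n = 6.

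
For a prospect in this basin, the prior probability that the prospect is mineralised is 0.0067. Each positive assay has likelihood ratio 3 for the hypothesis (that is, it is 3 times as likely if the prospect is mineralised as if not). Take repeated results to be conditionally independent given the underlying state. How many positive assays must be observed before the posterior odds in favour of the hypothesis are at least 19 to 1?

8

Prior odds: 0.0067 ÷ 0.9933 = 67/9933.
Likelihood ratio per positive assay = 3.
Target odds = 19.
Require 3ⁿ ≥ 19 ÷ (67/9933) = 188727/67.
3⁷ = 2187 falls short of 188727/67 but 3⁸ = 6561 reaches it, so n = 8.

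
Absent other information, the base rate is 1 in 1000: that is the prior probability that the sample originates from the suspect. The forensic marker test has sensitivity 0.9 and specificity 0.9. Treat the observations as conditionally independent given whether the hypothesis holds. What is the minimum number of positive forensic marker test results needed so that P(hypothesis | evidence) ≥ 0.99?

6

Prior odds = 0.001/0.999 = 1/999.
False-positive rate = 1 − 0.9 = 0.1; likelihood ratio of a positive = 0.9/0.1 = 9.
Target odds: 0.99 ÷ 0.01 = 99.
Need (1/999) × 9ⁿ ≥ 99, i.e. 9ⁿ ≥ 98901.
9⁵ = 59049 falls short of 98901 but 9⁶ = 531441 reaches it, so n = 6.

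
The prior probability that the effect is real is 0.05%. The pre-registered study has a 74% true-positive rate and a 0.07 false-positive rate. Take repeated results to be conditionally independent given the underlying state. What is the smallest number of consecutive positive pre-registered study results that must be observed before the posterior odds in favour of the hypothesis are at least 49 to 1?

Prior odds = 0.0005/0.9995 = 1/1999.
Likelihood ratio of a positive result = 0.74/0.07 = 74/7.
Target odds = 49.
Require (74/7)ⁿ ≥ 49 ÷ (1/1999) = 97951.
(74/7)⁴ = 29986576/2401 falls short of 97951 but (74/7)⁵ ≈132029 reaches it, so n = 5.

5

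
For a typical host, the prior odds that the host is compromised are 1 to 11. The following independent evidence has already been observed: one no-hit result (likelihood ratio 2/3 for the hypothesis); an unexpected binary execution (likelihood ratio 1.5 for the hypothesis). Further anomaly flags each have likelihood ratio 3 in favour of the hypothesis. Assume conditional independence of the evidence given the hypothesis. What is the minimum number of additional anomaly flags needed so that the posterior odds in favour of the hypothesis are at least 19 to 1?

5

Prior odds = 1/11.
Combined Bayes factor of the evidence already in hand = (2/3) × 1.5 = 1.
Odds after that evidence = (1/11) × 1 = 1/11.
Target odds = 19.
Need 3ⁿ ≥ 19 ÷ (1/11) = 209.
3⁴ = 81 falls short of 209 but 3⁵ = 243 reaches it, so n = 5.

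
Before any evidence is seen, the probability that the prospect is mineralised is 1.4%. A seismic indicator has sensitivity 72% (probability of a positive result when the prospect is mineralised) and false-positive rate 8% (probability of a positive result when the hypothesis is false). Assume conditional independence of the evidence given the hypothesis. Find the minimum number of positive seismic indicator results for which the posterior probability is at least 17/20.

3

Prior odds = 0.014/0.986 = 7/493.
Likelihood ratio of a positive result = 0.72/0.08 = 9.
Target odds: 0.85 ÷ 0.15 = 17/3.
Require 9ⁿ ≥ 17/3 ÷ (7/493) = 8381/21.
9² = 81 falls short of 8381/21 but 9³ = 729 reaches it, so n = 3.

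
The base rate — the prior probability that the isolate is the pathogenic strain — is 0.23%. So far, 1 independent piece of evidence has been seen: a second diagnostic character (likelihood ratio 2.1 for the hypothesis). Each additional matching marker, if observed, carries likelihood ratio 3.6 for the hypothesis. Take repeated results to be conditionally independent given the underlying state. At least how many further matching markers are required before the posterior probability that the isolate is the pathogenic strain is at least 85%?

Prior odds = 0.0023/0.9977 = 23/9977.
Bayes factor of the evidence already in hand = 2.1.
Odds after that evidence = (23/9977) × 2.1 = 483/99770.
Target odds = 0.85/0.15 = 17/3.
Need 3.6ⁿ ≥ 17/3 ÷ (483/99770) = 1696090/1449.
3.6⁵ = 604.66176 falls short of 1696090/1449 but 3.6⁶ = 34012224/15625 reaches it, so n = 6.

6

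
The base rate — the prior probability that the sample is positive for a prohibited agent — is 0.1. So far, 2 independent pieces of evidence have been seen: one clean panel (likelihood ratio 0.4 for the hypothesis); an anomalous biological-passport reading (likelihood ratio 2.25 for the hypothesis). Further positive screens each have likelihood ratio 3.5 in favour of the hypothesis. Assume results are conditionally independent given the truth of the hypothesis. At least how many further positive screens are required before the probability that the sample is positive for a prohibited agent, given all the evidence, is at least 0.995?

7

Prior odds = 0.1/0.9 = 1/9.
Combined Bayes factor of the evidence already in hand = 0.4 × 2.25 = 0.9.
Odds after that evidence = (1/9) × 0.9 = 0.1.
Target odds = 0.995/0.005 = 199.
Need 3.5ⁿ ≥ 199 ÷ 0.1 = 1990.
3.5⁶ = 1838.265625 falls short of 1990 but 3.5⁷ = 823543/128 reaches it, so n = 7.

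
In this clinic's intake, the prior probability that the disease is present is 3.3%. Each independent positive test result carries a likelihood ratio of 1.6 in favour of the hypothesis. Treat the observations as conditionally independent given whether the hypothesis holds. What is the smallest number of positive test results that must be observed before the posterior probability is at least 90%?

Prior odds: 0.033 ÷ 0.967 = 33/967.
Likelihood ratio per positive test result = 1.6.
Target posterior odds = 0.9/0.1 = 9.
Require 1.6ⁿ ≥ 9 ÷ (33/967) = 2901/11.
1.6¹¹ ≈175.922 falls short of 2901/11 but 1.6¹² ≈281.475 reaches it, so n = 12.

12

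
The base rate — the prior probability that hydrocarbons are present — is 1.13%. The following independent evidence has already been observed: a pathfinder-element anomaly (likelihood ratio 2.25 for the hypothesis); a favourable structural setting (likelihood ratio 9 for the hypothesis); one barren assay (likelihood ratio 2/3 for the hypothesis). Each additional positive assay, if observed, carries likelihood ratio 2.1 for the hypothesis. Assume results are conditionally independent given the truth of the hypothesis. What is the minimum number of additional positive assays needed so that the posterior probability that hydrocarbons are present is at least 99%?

Prior odds = 0.0113/0.9887 = 113/9887.
Combined Bayes factor of the evidence already in hand = 2.25 × 9 × (2/3) = 13.5.
Odds after that evidence = (113/9887) × 13.5 = 3051/19774.
Target odds = 0.99/0.01 = 99.
Need 2.1ⁿ ≥ 99 ÷ (3051/19774) = 217514/339.
2.1⁸ ≈378.229 falls short of 217514/339 but 2.1⁹ ≈794.28 reaches it, so n = 9.

9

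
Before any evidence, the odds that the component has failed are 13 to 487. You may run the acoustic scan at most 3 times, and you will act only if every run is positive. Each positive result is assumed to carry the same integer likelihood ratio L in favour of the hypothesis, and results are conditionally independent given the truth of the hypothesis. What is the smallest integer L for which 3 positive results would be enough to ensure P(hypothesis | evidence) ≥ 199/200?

Prior odds = 13/487.
Target odds = 0.995/0.005 = 199.
Need L³ ≥ 199 ÷ (13/487) = 96913/13.
19³ = 6859 < 96913/13 ≤ 8000 = 20³, so L = 20.

20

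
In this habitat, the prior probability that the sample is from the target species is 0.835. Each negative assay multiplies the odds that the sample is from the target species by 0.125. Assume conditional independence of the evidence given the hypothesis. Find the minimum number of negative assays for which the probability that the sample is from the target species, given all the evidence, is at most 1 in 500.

4

Prior odds: 0.835 ÷ 0.165 = 167/33.
Likelihood ratio per negative assay = 0.125.
Target posterior odds = 0.002/0.998 = 1/499.
Need (167/33) × 0.125ⁿ ≤ 1/499, i.e. 0.125ⁿ ≤ 33/83333.
0.125³ = 0.001953125 is still above 33/83333 but 0.125⁴ = 1/4096 is at or below it, so n = 4.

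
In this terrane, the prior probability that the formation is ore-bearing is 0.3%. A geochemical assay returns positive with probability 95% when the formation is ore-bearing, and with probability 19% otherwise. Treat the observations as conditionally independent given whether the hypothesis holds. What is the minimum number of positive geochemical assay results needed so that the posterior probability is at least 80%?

Prior odds = 0.003/0.997 = 3/997.
Likelihood ratio of a positive result = 0.95/0.19 = 5.
Target odds: 0.8 ÷ 0.2 = 4.
Need (3/997) × 5ⁿ ≥ 4, i.e. 5ⁿ ≥ 3988/3.
5⁴ = 625 falls short of 3988/3 but 5⁵ = 3125 reaches it, so n = 5.

5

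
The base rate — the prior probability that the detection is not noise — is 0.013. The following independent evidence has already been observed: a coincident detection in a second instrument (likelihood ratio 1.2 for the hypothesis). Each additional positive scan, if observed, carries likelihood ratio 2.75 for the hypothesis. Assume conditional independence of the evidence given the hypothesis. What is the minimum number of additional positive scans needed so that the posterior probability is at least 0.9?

7

Prior odds = 0.013/0.987 = 13/987.
Bayes factor of the evidence already in hand = 1.2.
Odds after that evidence = (13/987) × 1.2 = 26/1645.
Target odds = 0.9/0.1 = 9.
Need 2.75ⁿ ≥ 9 ÷ (26/1645) = 14805/26.
2.75⁶ = 1771561/4096 falls short of 14805/26 but 2.75⁷ = 19487171/16384 reaches it, so n = 7.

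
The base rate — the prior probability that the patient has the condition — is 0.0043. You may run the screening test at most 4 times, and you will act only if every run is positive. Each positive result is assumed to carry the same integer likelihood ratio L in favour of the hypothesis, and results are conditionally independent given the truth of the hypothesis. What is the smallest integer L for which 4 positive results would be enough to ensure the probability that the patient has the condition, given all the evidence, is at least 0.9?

7

Prior odds = 0.0043/0.9957 = 43/9957.
Target odds = 0.9/0.1 = 9.
Need L⁴ ≥ 9 ÷ (43/9957) = 89613/43.
6⁴ = 1296 < 89613/43 ≤ 2401 = 7⁴, so L = 7.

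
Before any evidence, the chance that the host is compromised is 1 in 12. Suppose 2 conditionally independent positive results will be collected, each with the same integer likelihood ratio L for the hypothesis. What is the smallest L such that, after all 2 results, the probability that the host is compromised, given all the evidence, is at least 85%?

8

Prior odds = (1/12)/(11/12) = 1/11.
Target odds = 0.85/0.15 = 17/3.
Need L² ≥ 17/3 ÷ (1/11) = 187/3.
7² = 49 < 187/3 ≤ 64 = 8², so L = 8.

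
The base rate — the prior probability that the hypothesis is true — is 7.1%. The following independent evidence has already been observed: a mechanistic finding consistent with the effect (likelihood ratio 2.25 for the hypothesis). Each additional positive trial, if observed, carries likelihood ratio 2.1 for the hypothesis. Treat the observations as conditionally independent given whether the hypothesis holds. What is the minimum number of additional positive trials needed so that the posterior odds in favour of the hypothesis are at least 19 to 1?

Prior odds = 0.071/0.929 = 71/929.
Bayes factor of the evidence already in hand = 2.25.
Odds after that evidence = (71/929) × 2.25 = 639/3716.
Target odds = 19.
Need 2.1ⁿ ≥ 19 ÷ (639/3716) = 70604/639.
2.1⁶ = 85766121/1000000 falls short of 70604/639 but 2.1⁷ ≈180.109 reaches it, so n = 7.

7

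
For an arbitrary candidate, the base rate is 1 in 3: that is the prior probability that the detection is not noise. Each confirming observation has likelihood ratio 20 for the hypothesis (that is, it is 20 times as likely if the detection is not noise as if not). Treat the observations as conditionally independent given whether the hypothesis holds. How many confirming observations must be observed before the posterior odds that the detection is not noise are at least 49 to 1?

2

Prior odds: (1/3) ÷ (2/3) = 0.5.
Likelihood ratio per confirming observation = 20.
Target odds = 49.
Need 0.5 × 20ⁿ ≥ 49, i.e. 20ⁿ ≥ 98.
20¹ = 20 falls short of 98 but 20² = 400 reaches it, so n = 2.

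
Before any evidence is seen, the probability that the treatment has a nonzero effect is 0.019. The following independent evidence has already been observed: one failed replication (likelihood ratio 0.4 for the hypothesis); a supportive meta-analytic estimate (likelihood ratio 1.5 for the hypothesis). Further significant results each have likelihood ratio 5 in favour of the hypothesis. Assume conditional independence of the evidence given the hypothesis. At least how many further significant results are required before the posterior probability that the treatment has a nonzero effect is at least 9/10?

5

Prior odds = 0.019/0.981 = 19/981.
Combined Bayes factor of the evidence already in hand = 0.4 × 1.5 = 0.6.
Odds after that evidence = (19/981) × 0.6 = 19/1635.
Target odds = 0.9/0.1 = 9.
Need 5ⁿ ≥ 9 ÷ (19/1635) = 14715/19.
5⁴ = 625 falls short of 14715/19 but 5⁵ = 3125 reaches it, so n = 5.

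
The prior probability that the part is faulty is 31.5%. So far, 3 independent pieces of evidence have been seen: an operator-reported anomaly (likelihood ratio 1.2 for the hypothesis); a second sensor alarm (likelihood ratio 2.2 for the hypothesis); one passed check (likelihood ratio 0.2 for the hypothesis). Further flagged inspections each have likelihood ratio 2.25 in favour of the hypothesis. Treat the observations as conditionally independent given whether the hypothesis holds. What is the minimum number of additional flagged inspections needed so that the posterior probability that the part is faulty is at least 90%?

Prior odds = 0.315/0.685 = 63/137.
Combined Bayes factor of the evidence already in hand = 1.2 × 2.2 × 0.2 = 0.528.
Odds after that evidence = (63/137) × 0.528 = 4158/17125.
Target odds = 0.9/0.1 = 9.
Need 2.25ⁿ ≥ 9 ÷ (4158/17125) = 17125/462.
2.25⁴ = 25.62890625 falls short of 17125/462 but 2.25⁵ = 59049/1024 reaches it, so n = 5.

5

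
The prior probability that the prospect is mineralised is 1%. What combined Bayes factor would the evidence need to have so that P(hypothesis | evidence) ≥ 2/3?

Prior odds = 0.01/0.99 = 1/99.
Target odds = (2/3)/(1/3) = 2.
Required Bayes factor = 2 ÷ (1/99) = 198.

198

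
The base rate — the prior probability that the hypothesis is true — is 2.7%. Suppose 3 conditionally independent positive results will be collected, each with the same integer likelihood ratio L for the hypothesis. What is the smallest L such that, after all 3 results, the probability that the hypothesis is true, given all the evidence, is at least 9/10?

Prior odds = 0.027/0.973 = 27/973.
Target odds = 0.9/0.1 = 9.
Need L³ ≥ 9 ÷ (27/973) = 973/3.
6³ = 216 < 973/3 ≤ 343 = 7³, so L = 7.

7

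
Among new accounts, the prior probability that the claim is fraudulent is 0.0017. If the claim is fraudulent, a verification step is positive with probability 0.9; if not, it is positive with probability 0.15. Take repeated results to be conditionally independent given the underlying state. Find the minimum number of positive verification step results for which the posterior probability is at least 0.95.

Prior odds = 0.0017/0.9983 = 17/9983.
Likelihood ratio of a positive = 0.9/0.15 = 6.
Target posterior odds = 0.95/0.05 = 19.
Require 6ⁿ ≥ 19 ÷ (17/9983) = 189677/17.
6⁵ = 7776 falls short of 189677/17 but 6⁶ = 46656 reaches it, so n = 6.

6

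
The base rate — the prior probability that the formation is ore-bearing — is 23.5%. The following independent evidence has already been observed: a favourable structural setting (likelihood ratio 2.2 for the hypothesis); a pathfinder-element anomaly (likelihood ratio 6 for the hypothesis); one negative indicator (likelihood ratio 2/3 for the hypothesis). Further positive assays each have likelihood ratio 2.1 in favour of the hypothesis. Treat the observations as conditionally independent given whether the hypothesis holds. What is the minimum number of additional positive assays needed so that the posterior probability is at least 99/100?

Prior odds = 0.235/0.765 = 47/153.
Combined Bayes factor of the evidence already in hand = 2.2 × 6 × (2/3) = 8.8.
Odds after that evidence = (47/153) × 8.8 = 2068/765.
Target odds = 0.99/0.01 = 99.
Need 2.1ⁿ ≥ 99 ÷ (2068/765) = 6885/188.
2.1⁴ = 19.4481 falls short of 6885/188 but 2.1⁵ = 4084101/100000 reaches it, so n = 5.

5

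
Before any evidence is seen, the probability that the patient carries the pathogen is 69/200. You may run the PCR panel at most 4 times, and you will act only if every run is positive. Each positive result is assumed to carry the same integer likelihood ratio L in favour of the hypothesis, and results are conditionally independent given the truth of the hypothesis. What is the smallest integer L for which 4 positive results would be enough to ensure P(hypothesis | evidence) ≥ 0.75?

Prior odds = 0.345/0.655 = 69/131.
Target odds = 0.75/0.25 = 3.
Need L⁴ ≥ 3 ÷ (69/131) = 131/23.
1⁴ = 1 < 131/23 ≤ 16 = 2⁴, so L = 2.

2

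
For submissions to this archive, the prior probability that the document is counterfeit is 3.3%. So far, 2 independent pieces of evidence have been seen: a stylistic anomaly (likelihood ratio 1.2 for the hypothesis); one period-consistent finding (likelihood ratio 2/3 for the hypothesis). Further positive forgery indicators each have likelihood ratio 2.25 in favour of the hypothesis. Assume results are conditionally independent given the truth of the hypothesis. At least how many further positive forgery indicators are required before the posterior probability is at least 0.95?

9

Prior odds = 0.033/0.967 = 33/967.
Combined Bayes factor of the evidence already in hand = 1.2 × (2/3) = 0.8.
Odds after that evidence = (33/967) × 0.8 = 132/4835.
Target odds = 0.95/0.05 = 19.
Need 2.25ⁿ ≥ 19 ÷ (132/4835) = 91865/132.
2.25⁸ = 43046721/65536 falls short of 91865/132 but 2.25⁹ = 387420489/262144 reaches it, so n = 9.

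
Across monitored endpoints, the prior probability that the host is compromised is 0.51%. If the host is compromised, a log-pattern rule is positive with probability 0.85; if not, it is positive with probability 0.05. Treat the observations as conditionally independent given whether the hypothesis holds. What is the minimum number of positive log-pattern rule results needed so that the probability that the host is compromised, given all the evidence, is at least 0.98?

4

Prior odds = 0.0051/0.9949 = 51/9949.
Likelihood ratio of a positive = 0.85/0.05 = 17.
Target odds: 0.98 ÷ 0.02 = 49.
Need (51/9949) × 17ⁿ ≥ 49, i.e. 17ⁿ ≥ 487501/51.
17³ = 4913 falls short of 487501/51 but 17⁴ = 83521 reaches it, so n = 4.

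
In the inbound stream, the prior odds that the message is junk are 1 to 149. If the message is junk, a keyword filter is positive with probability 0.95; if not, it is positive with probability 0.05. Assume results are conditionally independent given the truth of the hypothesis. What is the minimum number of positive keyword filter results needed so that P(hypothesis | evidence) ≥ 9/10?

Prior odds = 1/149.
Likelihood ratio of a positive = 0.95/0.05 = 19.
Target odds: 0.9 ÷ 0.1 = 9.
Need (1/149) × 19ⁿ ≥ 9, i.e. 19ⁿ ≥ 1341.
19² = 361 falls short of 1341 but 19³ = 6859 reaches it, so n = 3.

3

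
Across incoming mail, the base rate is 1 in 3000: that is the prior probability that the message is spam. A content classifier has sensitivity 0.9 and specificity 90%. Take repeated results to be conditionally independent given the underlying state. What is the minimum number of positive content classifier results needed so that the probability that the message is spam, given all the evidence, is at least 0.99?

6

Prior odds = (1/3000)/(2999/3000) = 1/2999.
False-positive rate = 1 − 0.9 = 0.1; likelihood ratio of a positive = 0.9/0.1 = 9.
Target odds: 0.99 ÷ 0.01 = 99.
Need (1/2999) × 9ⁿ ≥ 99, i.e. 9ⁿ ≥ 296901.
9⁵ = 59049 falls short of 296901 but 9⁶ = 531441 reaches it, so n = 6.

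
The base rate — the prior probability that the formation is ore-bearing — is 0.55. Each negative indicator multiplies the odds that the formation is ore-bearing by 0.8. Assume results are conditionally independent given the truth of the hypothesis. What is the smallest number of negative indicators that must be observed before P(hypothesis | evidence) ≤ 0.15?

Prior odds: 0.55 ÷ 0.45 = 11/9.
Likelihood ratio per negative indicator = 0.8.
Target odds: 0.15 ÷ 0.85 = 3/17.
Require 0.8ⁿ ≤ 3/17 ÷ (11/9) = 27/187.
0.8⁸ = 65536/390625 is still above 27/187 but 0.8⁹ = 262144/1953125 is at or below it, so n = 9.

9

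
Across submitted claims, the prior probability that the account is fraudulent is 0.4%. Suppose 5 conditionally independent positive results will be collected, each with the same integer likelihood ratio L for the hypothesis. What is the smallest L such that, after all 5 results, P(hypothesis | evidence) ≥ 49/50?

7

Prior odds = 0.004/0.996 = 1/249.
Target odds = 0.98/0.02 = 49.
Need L⁵ ≥ 49 ÷ (1/249) = 12201.
6⁵ = 7776 < 12201 ≤ 16807 = 7⁵, so L = 7.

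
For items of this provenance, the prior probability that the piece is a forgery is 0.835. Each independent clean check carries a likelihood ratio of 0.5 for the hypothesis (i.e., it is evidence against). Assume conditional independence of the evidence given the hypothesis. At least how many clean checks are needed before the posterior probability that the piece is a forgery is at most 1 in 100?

9

Prior odds: 0.835 ÷ 0.165 = 167/33.
Likelihood ratio per clean check = 0.5.
Target posterior odds = 0.01/0.99 = 1/99.
Need (167/33) × 0.5ⁿ ≤ 1/99, i.e. 0.5ⁿ ≤ 1/501.
0.5⁸ = 0.00390625 is still above 1/501 but 0.5⁹ = 0.001953125 is at or below it, so n = 9.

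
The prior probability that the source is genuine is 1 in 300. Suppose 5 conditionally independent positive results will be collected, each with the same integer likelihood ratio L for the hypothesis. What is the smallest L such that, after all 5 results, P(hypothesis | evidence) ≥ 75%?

Prior odds = (1/300)/(299/300) = 1/299.
Target odds = 0.75/0.25 = 3.
Need L⁵ ≥ 3 ÷ (1/299) = 897.
3⁵ = 243 < 897 ≤ 1024 = 4⁵, so L = 4.

4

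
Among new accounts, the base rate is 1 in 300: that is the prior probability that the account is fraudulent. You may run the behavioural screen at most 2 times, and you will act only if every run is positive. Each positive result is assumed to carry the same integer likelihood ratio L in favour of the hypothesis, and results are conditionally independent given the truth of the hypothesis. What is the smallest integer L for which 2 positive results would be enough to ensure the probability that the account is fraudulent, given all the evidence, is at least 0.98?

Prior odds = (1/300)/(299/300) = 1/299.
Target odds = 0.98/0.02 = 49.
Need L² ≥ 49 ÷ (1/299) = 14651.
121² = 14641 < 14651 ≤ 14884 = 122², so L = 122.

122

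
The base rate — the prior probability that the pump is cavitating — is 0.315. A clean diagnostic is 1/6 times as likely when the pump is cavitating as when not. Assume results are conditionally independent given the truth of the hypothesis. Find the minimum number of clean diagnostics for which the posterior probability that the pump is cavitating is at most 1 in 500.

Prior odds: 0.315 ÷ 0.685 = 63/137.
Likelihood ratio per clean diagnostic = 1/6.
Target odds: 0.002 ÷ 0.998 = 1/499.
Need (63/137) × (1/6)ⁿ ≤ 1/499, i.e. (1/6)ⁿ ≤ 137/31437.
(1/6)³ = 1/216 is still above 137/31437 but (1/6)⁴ = 1/1296 is at or below it, so n = 4.

4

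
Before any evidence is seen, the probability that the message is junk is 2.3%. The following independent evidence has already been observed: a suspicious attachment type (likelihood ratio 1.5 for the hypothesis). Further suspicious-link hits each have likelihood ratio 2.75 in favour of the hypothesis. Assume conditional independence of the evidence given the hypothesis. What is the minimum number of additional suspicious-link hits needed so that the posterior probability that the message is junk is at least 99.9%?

Prior odds = 0.023/0.977 = 23/977.
Bayes factor of the evidence already in hand = 1.5.
Odds after that evidence = (23/977) × 1.5 = 69/1954.
Target odds = 0.999/0.001 = 999.
Need 2.75ⁿ ≥ 999 ÷ (69/1954) = 650682/23.
2.75¹⁰ ≈24735.9 falls short of 650682/23 but 2.75¹¹ ≈68023.6 reaches it, so n = 11.

11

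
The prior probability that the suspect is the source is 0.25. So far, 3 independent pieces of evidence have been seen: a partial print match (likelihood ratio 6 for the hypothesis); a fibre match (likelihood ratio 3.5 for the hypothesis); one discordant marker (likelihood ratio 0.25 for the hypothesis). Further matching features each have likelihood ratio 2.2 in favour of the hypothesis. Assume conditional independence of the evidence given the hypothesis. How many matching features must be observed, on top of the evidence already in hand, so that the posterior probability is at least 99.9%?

9

Prior odds = 0.25/0.75 = 1/3.
Combined Bayes factor of the evidence already in hand = 6 × 3.5 × 0.25 = 5.25.
Odds after that evidence = (1/3) × 5.25 = 1.75.
Target odds = 0.999/0.001 = 999.
Need 2.2ⁿ ≥ 999 ÷ 1.75 = 3996/7.
2.2⁸ = 214358881/390625 falls short of 3996/7 but 2.2⁹ ≈1207.27 reaches it, so n = 9.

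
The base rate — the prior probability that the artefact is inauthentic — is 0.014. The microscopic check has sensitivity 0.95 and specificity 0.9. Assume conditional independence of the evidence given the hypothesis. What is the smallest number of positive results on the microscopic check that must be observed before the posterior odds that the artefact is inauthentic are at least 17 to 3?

Prior odds = 0.014/0.986 = 7/493.
False-positive rate = 1 − 0.9 = 0.1; likelihood ratio of a positive = 0.95/0.1 = 9.5.
Target odds = 17/3.
Need (7/493) × 9.5ⁿ ≥ 17/3, i.e. 9.5ⁿ ≥ 8381/21.
9.5² = 90.25 falls short of 8381/21 but 9.5³ = 857.375 reaches it, so n = 3.

3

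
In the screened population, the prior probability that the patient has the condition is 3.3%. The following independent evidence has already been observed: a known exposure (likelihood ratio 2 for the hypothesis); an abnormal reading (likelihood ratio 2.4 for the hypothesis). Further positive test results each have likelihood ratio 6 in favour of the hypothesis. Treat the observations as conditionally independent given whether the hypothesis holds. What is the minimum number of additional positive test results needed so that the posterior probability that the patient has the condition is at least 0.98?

4

Prior odds = 0.033/0.967 = 33/967.
Combined Bayes factor of the evidence already in hand = 2 × 2.4 = 4.8.
Odds after that evidence = (33/967) × 4.8 = 792/4835.
Target odds = 0.98/0.02 = 49.
Need 6ⁿ ≥ 49 ÷ (792/4835) = 236915/792.
6³ = 216 falls short of 236915/792 but 6⁴ = 1296 reaches it, so n = 4.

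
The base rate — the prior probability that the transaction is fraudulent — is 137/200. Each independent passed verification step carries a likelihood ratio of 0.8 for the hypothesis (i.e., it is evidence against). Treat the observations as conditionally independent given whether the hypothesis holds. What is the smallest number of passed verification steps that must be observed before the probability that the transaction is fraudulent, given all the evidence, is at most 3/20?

Prior odds: 0.685 ÷ 0.315 = 137/63.
Likelihood ratio per passed verification step = 0.8.
Target odds: 0.15 ÷ 0.85 = 3/17.
Need (137/63) × 0.8ⁿ ≤ 3/17, i.e. 0.8ⁿ ≤ 189/2329.
0.8¹¹ = 4194304/48828125 is still above 189/2329 but 0.8¹² = 16777216/244140625 is at or below it, so n = 12.

12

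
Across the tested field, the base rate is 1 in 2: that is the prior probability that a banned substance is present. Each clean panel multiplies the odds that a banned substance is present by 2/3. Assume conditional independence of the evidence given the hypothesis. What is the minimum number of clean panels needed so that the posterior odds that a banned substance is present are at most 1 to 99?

Prior odds = 0.5/0.5 = 1.
Likelihood ratio per clean panel = 2/3.
Target odds = 1/99.
Require (2/3)ⁿ ≤ 1/99 ÷ 1 = 1/99.
(2/3)¹¹ = 2048/177147 is still above 1/99 but (2/3)¹² = 4096/531441 is at or below it, so n = 12.

12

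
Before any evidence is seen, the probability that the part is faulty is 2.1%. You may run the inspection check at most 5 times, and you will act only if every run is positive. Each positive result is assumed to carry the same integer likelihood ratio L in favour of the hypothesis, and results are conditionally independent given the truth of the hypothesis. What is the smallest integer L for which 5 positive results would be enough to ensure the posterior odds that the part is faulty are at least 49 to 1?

Prior odds = 0.021/0.979 = 21/979.
Target odds = 49.
Need L⁵ ≥ 49 ÷ (21/979) = 6853/3.
4⁵ = 1024 < 6853/3 ≤ 3125 = 5⁵, so L = 5.

5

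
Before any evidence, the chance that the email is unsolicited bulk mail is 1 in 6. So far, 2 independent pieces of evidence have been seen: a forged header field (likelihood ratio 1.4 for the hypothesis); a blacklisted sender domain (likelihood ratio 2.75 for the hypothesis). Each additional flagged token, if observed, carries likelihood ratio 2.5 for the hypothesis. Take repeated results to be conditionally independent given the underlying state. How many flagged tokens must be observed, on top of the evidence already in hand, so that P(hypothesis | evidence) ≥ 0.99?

6

Prior odds = (1/6)/(5/6) = 0.2.
Combined Bayes factor of the evidence already in hand = 1.4 × 2.75 = 3.85.
Odds after that evidence = 0.2 × 3.85 = 0.77.
Target odds = 0.99/0.01 = 99.
Need 2.5ⁿ ≥ 99 ÷ 0.77 = 900/7.
2.5⁵ = 97.65625 falls short of 900/7 but 2.5⁶ = 244.140625 reaches it, so n = 6.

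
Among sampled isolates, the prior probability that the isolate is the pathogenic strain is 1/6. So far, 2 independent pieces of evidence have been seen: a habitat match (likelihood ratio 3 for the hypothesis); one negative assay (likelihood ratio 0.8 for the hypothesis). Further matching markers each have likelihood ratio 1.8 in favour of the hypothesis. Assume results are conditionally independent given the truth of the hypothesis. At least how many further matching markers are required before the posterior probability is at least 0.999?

Prior odds = (1/6)/(5/6) = 0.2.
Combined Bayes factor of the evidence already in hand = 3 × 0.8 = 2.4.
Odds after that evidence = 0.2 × 2.4 = 0.48.
Target odds = 0.999/0.001 = 999.
Need 1.8ⁿ ≥ 999 ÷ 0.48 = 2081.25.
1.8¹² ≈1156.83 falls short of 2081.25 but 1.8¹³ ≈2082.3 reaches it, so n = 13.

13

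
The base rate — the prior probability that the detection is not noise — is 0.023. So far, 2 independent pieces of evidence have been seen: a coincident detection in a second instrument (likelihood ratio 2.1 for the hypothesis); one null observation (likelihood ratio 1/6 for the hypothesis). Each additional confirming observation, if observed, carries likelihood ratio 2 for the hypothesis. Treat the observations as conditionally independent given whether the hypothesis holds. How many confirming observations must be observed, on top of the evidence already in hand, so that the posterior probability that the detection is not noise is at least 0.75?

Prior odds = 0.023/0.977 = 23/977.
Combined Bayes factor of the evidence already in hand = 2.1 × (1/6) = 0.35.
Odds after that evidence = (23/977) × 0.35 = 161/19540.
Target odds = 0.75/0.25 = 3.
Need 2ⁿ ≥ 3 ÷ (161/19540) = 58620/161.
2⁸ = 256 falls short of 58620/161 but 2⁹ = 512 reaches it, so n = 9.

9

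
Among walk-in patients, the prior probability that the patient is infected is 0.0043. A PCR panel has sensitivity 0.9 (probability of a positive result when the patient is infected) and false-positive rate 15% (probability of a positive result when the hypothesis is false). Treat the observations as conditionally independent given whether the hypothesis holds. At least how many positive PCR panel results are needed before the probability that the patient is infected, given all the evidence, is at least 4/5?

4

Prior odds = 0.0043/0.9957 = 43/9957.
Likelihood ratio of a positive result = 0.9/0.15 = 6.
Target posterior odds = 0.8/0.2 = 4.
Need (43/9957) × 6ⁿ ≥ 4, i.e. 6ⁿ ≥ 39828/43.
6³ = 216 falls short of 39828/43 but 6⁴ = 1296 reaches it, so n = 4.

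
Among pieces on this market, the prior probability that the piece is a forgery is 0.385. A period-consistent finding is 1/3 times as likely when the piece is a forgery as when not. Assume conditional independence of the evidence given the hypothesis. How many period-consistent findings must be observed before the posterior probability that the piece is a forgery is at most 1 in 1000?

Prior odds = 0.385/0.615 = 77/123.
Likelihood ratio per period-consistent finding = 1/3.
Target posterior odds = 0.001/0.999 = 1/999.
Need (77/123) × (1/3)ⁿ ≤ 1/999, i.e. (1/3)ⁿ ≤ 41/25641.
(1/3)⁵ = 1/243 is still above 41/25641 but (1/3)⁶ = 1/729 is at or below it, so n = 6.

6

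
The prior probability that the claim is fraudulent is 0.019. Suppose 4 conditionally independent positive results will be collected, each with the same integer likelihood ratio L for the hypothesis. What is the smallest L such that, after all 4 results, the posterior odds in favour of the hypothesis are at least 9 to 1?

5

Prior odds = 0.019/0.981 = 19/981.
Target odds = 9.
Need L⁴ ≥ 9 ÷ (19/981) = 8829/19.
4⁴ = 256 < 8829/19 ≤ 625 = 5⁴, so L = 5.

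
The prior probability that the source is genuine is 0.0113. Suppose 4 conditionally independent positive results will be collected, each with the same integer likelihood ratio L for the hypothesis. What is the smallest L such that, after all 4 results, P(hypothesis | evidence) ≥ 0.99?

10

Prior odds = 0.0113/0.9887 = 113/9887.
Target odds = 0.99/0.01 = 99.
Need L⁴ ≥ 99 ÷ (113/9887) = 978813/113.
9⁴ = 6561 < 978813/113 ≤ 10000 = 10⁴, so L = 10.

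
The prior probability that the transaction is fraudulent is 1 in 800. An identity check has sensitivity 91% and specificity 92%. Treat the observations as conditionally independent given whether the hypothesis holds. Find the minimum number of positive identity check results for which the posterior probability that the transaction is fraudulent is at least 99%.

5

Prior odds = 0.00125/0.99875 = 1/799.
False-positive rate = 1 − 0.92 = 0.08; likelihood ratio of a positive = 0.91/0.08 = 11.375.
Target posterior odds = 0.99/0.01 = 99.
Need (1/799) × 11.375ⁿ ≥ 99, i.e. 11.375ⁿ ≥ 79101.
11.375⁴ = 68574961/4096 falls short of 79101 but 11.375⁵ ≈190439 reaches it, so n = 5.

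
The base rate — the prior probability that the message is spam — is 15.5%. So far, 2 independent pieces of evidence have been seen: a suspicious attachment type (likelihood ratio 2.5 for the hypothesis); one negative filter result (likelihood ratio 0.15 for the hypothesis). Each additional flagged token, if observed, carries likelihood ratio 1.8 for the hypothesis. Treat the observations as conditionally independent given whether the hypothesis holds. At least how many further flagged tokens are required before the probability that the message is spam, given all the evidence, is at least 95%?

10

Prior odds = 0.155/0.845 = 31/169.
Combined Bayes factor of the evidence already in hand = 2.5 × 0.15 = 0.375.
Odds after that evidence = (31/169) × 0.375 = 93/1352.
Target odds = 0.95/0.05 = 19.
Need 1.8ⁿ ≥ 19 ÷ (93/1352) = 25688/93.
1.8⁹ = 387420489/1953125 falls short of 25688/93 but 1.8¹⁰ ≈357.047 reaches it, so n = 10.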